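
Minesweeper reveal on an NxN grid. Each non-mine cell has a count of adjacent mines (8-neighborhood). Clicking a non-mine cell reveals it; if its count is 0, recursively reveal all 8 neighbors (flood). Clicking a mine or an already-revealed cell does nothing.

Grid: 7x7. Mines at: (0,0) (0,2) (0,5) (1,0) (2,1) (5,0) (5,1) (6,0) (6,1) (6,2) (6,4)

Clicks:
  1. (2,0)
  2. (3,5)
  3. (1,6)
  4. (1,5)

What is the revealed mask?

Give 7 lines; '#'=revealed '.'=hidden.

Click 1 (2,0) count=2: revealed 1 new [(2,0)] -> total=1
Click 2 (3,5) count=0: revealed 27 new [(1,2) (1,3) (1,4) (1,5) (1,6) (2,2) (2,3) (2,4) (2,5) (2,6) (3,2) (3,3) (3,4) (3,5) (3,6) (4,2) (4,3) (4,4) (4,5) (4,6) (5,2) (5,3) (5,4) (5,5) (5,6) (6,5) (6,6)] -> total=28
Click 3 (1,6) count=1: revealed 0 new [(none)] -> total=28
Click 4 (1,5) count=1: revealed 0 new [(none)] -> total=28

Answer: .......
..#####
#.#####
..#####
..#####
..#####
.....##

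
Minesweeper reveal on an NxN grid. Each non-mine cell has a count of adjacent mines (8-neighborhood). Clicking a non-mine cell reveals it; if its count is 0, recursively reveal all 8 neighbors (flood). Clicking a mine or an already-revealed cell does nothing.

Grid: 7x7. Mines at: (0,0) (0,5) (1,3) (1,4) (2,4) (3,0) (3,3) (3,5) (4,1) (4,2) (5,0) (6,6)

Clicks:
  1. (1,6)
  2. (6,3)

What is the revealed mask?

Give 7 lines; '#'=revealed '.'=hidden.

Click 1 (1,6) count=1: revealed 1 new [(1,6)] -> total=1
Click 2 (6,3) count=0: revealed 13 new [(4,3) (4,4) (4,5) (5,1) (5,2) (5,3) (5,4) (5,5) (6,1) (6,2) (6,3) (6,4) (6,5)] -> total=14

Answer: .......
......#
.......
.......
...###.
.#####.
.#####.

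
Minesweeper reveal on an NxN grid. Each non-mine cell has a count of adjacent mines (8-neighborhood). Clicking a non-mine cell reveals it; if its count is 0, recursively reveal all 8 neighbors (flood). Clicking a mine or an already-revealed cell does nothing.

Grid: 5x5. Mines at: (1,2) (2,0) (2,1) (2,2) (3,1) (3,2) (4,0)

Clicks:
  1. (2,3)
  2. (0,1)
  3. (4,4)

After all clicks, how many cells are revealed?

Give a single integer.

Click 1 (2,3) count=3: revealed 1 new [(2,3)] -> total=1
Click 2 (0,1) count=1: revealed 1 new [(0,1)] -> total=2
Click 3 (4,4) count=0: revealed 9 new [(0,3) (0,4) (1,3) (1,4) (2,4) (3,3) (3,4) (4,3) (4,4)] -> total=11

Answer: 11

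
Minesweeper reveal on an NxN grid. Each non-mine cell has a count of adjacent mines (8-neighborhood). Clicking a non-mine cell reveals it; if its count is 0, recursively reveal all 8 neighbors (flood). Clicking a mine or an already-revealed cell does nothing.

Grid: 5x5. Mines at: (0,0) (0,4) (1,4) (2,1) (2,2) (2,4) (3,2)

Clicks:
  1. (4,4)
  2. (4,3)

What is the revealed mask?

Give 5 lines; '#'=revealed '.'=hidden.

Answer: .....
.....
.....
...##
...##

Derivation:
Click 1 (4,4) count=0: revealed 4 new [(3,3) (3,4) (4,3) (4,4)] -> total=4
Click 2 (4,3) count=1: revealed 0 new [(none)] -> total=4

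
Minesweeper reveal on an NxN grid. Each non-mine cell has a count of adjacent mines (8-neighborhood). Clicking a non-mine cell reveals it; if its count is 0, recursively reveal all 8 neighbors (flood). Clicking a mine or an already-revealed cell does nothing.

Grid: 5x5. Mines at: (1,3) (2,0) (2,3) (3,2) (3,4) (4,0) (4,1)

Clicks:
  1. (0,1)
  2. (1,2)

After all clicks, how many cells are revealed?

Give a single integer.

Answer: 6

Derivation:
Click 1 (0,1) count=0: revealed 6 new [(0,0) (0,1) (0,2) (1,0) (1,1) (1,2)] -> total=6
Click 2 (1,2) count=2: revealed 0 new [(none)] -> total=6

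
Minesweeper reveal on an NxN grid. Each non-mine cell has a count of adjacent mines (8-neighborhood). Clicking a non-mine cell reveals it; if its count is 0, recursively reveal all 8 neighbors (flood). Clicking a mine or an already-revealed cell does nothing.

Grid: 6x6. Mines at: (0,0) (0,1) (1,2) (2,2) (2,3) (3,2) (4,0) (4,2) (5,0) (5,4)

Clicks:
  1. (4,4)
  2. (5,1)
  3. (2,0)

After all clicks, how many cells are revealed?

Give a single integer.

Click 1 (4,4) count=1: revealed 1 new [(4,4)] -> total=1
Click 2 (5,1) count=3: revealed 1 new [(5,1)] -> total=2
Click 3 (2,0) count=0: revealed 6 new [(1,0) (1,1) (2,0) (2,1) (3,0) (3,1)] -> total=8

Answer: 8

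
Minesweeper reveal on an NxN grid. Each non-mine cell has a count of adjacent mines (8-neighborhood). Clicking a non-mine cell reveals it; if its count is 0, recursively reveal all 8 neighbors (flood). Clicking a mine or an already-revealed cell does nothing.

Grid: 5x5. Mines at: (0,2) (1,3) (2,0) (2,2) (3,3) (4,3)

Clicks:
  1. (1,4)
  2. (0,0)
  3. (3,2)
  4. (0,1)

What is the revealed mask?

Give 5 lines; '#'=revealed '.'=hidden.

Answer: ##...
##..#
.....
..#..
.....

Derivation:
Click 1 (1,4) count=1: revealed 1 new [(1,4)] -> total=1
Click 2 (0,0) count=0: revealed 4 new [(0,0) (0,1) (1,0) (1,1)] -> total=5
Click 3 (3,2) count=3: revealed 1 new [(3,2)] -> total=6
Click 4 (0,1) count=1: revealed 0 new [(none)] -> total=6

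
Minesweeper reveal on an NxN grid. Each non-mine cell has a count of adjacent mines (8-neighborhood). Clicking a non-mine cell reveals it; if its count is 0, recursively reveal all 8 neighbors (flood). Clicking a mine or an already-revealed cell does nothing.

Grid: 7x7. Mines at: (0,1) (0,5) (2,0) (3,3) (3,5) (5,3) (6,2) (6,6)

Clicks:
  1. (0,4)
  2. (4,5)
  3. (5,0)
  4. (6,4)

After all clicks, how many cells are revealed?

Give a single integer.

Click 1 (0,4) count=1: revealed 1 new [(0,4)] -> total=1
Click 2 (4,5) count=1: revealed 1 new [(4,5)] -> total=2
Click 3 (5,0) count=0: revealed 11 new [(3,0) (3,1) (3,2) (4,0) (4,1) (4,2) (5,0) (5,1) (5,2) (6,0) (6,1)] -> total=13
Click 4 (6,4) count=1: revealed 1 new [(6,4)] -> total=14

Answer: 14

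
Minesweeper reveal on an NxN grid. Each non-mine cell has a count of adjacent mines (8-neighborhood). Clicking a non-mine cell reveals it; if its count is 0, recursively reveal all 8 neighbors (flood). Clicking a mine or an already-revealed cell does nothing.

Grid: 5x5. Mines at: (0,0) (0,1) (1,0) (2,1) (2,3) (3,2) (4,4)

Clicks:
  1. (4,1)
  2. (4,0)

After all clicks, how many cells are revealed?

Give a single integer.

Click 1 (4,1) count=1: revealed 1 new [(4,1)] -> total=1
Click 2 (4,0) count=0: revealed 3 new [(3,0) (3,1) (4,0)] -> total=4

Answer: 4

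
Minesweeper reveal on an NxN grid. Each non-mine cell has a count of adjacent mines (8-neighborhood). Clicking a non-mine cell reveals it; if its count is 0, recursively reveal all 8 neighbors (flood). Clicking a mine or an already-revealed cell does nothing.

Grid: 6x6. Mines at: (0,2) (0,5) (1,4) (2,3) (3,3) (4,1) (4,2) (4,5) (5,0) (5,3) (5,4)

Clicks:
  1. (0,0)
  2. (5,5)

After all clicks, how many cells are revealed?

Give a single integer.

Answer: 12

Derivation:
Click 1 (0,0) count=0: revealed 11 new [(0,0) (0,1) (1,0) (1,1) (1,2) (2,0) (2,1) (2,2) (3,0) (3,1) (3,2)] -> total=11
Click 2 (5,5) count=2: revealed 1 new [(5,5)] -> total=12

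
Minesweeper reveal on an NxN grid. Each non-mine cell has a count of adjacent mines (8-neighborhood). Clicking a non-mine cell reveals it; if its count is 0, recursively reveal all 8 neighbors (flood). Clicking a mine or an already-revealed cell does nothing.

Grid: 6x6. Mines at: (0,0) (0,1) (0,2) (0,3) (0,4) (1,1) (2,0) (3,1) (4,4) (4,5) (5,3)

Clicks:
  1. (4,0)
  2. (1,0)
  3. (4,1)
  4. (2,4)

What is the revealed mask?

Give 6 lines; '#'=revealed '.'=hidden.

Click 1 (4,0) count=1: revealed 1 new [(4,0)] -> total=1
Click 2 (1,0) count=4: revealed 1 new [(1,0)] -> total=2
Click 3 (4,1) count=1: revealed 1 new [(4,1)] -> total=3
Click 4 (2,4) count=0: revealed 12 new [(1,2) (1,3) (1,4) (1,5) (2,2) (2,3) (2,4) (2,5) (3,2) (3,3) (3,4) (3,5)] -> total=15

Answer: ......
#.####
..####
..####
##....
......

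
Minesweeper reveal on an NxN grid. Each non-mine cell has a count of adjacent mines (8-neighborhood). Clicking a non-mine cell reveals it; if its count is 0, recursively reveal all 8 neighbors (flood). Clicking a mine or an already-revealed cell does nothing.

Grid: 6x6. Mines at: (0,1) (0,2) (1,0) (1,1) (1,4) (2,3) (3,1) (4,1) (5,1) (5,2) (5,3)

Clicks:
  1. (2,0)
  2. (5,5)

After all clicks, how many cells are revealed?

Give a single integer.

Answer: 9

Derivation:
Click 1 (2,0) count=3: revealed 1 new [(2,0)] -> total=1
Click 2 (5,5) count=0: revealed 8 new [(2,4) (2,5) (3,4) (3,5) (4,4) (4,5) (5,4) (5,5)] -> total=9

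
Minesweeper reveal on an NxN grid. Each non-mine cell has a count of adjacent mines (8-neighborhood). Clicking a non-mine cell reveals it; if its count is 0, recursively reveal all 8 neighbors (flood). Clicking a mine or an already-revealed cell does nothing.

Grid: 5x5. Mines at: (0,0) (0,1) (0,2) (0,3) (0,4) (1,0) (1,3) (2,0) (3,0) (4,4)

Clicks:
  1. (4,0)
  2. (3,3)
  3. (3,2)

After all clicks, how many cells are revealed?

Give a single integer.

Click 1 (4,0) count=1: revealed 1 new [(4,0)] -> total=1
Click 2 (3,3) count=1: revealed 1 new [(3,3)] -> total=2
Click 3 (3,2) count=0: revealed 8 new [(2,1) (2,2) (2,3) (3,1) (3,2) (4,1) (4,2) (4,3)] -> total=10

Answer: 10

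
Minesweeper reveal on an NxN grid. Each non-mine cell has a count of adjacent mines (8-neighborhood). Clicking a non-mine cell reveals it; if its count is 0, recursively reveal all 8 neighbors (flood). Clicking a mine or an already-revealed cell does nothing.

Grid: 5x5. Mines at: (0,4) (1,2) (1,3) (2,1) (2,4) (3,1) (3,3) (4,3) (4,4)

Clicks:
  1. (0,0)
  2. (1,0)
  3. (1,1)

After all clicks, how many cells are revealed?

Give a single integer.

Click 1 (0,0) count=0: revealed 4 new [(0,0) (0,1) (1,0) (1,1)] -> total=4
Click 2 (1,0) count=1: revealed 0 new [(none)] -> total=4
Click 3 (1,1) count=2: revealed 0 new [(none)] -> total=4

Answer: 4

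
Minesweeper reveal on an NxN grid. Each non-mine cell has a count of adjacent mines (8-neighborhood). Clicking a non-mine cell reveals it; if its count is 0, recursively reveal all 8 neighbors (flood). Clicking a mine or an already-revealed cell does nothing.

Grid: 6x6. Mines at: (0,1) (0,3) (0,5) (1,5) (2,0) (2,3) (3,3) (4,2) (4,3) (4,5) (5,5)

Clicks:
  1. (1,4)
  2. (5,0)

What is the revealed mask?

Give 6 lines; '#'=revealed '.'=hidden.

Click 1 (1,4) count=4: revealed 1 new [(1,4)] -> total=1
Click 2 (5,0) count=0: revealed 6 new [(3,0) (3,1) (4,0) (4,1) (5,0) (5,1)] -> total=7

Answer: ......
....#.
......
##....
##....
##....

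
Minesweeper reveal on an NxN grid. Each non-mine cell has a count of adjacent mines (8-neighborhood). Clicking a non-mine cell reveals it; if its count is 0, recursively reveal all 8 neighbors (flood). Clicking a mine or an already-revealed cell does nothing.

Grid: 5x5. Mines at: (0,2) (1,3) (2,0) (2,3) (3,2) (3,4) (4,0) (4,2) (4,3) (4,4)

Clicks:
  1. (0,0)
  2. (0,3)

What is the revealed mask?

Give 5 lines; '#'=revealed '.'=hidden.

Click 1 (0,0) count=0: revealed 4 new [(0,0) (0,1) (1,0) (1,1)] -> total=4
Click 2 (0,3) count=2: revealed 1 new [(0,3)] -> total=5

Answer: ##.#.
##...
.....
.....
.....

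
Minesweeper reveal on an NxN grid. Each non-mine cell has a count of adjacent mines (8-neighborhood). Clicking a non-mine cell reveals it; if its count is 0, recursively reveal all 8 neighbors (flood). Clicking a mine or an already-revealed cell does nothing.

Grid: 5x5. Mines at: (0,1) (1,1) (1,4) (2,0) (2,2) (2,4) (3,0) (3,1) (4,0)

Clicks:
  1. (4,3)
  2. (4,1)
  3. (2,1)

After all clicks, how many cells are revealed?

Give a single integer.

Click 1 (4,3) count=0: revealed 6 new [(3,2) (3,3) (3,4) (4,2) (4,3) (4,4)] -> total=6
Click 2 (4,1) count=3: revealed 1 new [(4,1)] -> total=7
Click 3 (2,1) count=5: revealed 1 new [(2,1)] -> total=8

Answer: 8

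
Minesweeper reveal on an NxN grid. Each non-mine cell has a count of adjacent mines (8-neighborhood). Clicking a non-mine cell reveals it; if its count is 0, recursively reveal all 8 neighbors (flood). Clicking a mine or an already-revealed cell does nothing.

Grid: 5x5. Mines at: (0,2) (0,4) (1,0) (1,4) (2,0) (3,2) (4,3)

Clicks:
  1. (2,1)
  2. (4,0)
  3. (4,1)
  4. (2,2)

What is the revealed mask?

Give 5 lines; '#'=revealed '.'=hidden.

Answer: .....
.....
.##..
##...
##...

Derivation:
Click 1 (2,1) count=3: revealed 1 new [(2,1)] -> total=1
Click 2 (4,0) count=0: revealed 4 new [(3,0) (3,1) (4,0) (4,1)] -> total=5
Click 3 (4,1) count=1: revealed 0 new [(none)] -> total=5
Click 4 (2,2) count=1: revealed 1 new [(2,2)] -> total=6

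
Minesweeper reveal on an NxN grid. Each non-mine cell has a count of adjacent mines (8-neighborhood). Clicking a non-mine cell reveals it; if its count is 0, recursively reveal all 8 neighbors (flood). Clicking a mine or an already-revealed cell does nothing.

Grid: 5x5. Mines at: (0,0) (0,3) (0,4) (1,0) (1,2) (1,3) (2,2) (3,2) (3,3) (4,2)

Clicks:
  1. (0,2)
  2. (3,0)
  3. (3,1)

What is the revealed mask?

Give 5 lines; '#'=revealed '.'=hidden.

Answer: ..#..
.....
##...
##...
##...

Derivation:
Click 1 (0,2) count=3: revealed 1 new [(0,2)] -> total=1
Click 2 (3,0) count=0: revealed 6 new [(2,0) (2,1) (3,0) (3,1) (4,0) (4,1)] -> total=7
Click 3 (3,1) count=3: revealed 0 new [(none)] -> total=7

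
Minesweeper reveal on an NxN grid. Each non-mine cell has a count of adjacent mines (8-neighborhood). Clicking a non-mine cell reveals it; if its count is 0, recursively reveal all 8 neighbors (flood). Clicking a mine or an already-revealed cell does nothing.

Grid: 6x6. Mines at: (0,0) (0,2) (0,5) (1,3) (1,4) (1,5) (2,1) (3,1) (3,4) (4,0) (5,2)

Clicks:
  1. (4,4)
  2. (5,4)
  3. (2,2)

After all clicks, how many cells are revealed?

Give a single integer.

Click 1 (4,4) count=1: revealed 1 new [(4,4)] -> total=1
Click 2 (5,4) count=0: revealed 5 new [(4,3) (4,5) (5,3) (5,4) (5,5)] -> total=6
Click 3 (2,2) count=3: revealed 1 new [(2,2)] -> total=7

Answer: 7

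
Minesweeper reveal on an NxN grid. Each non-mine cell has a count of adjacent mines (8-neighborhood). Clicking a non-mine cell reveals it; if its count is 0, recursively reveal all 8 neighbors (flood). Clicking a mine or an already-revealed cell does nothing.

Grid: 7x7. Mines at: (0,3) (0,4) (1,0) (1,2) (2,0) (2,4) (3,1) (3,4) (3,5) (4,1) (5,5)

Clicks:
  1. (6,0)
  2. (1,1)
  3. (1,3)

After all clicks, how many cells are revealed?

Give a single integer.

Click 1 (6,0) count=0: revealed 13 new [(4,2) (4,3) (4,4) (5,0) (5,1) (5,2) (5,3) (5,4) (6,0) (6,1) (6,2) (6,3) (6,4)] -> total=13
Click 2 (1,1) count=3: revealed 1 new [(1,1)] -> total=14
Click 3 (1,3) count=4: revealed 1 new [(1,3)] -> total=15

Answer: 15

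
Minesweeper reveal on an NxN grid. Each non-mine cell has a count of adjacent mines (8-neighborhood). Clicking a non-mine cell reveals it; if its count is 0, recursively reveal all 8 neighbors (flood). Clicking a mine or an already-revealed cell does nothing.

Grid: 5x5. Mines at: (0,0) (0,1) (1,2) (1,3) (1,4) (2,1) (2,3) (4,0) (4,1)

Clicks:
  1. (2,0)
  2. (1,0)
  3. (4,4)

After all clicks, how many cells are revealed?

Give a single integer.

Click 1 (2,0) count=1: revealed 1 new [(2,0)] -> total=1
Click 2 (1,0) count=3: revealed 1 new [(1,0)] -> total=2
Click 3 (4,4) count=0: revealed 6 new [(3,2) (3,3) (3,4) (4,2) (4,3) (4,4)] -> total=8

Answer: 8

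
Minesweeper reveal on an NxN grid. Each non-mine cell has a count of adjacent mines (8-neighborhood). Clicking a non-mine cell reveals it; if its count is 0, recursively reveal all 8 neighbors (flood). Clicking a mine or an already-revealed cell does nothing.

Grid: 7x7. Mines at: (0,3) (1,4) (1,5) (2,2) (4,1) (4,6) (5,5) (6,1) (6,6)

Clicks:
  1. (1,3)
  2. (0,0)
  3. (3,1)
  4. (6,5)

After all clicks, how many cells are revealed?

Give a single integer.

Answer: 12

Derivation:
Click 1 (1,3) count=3: revealed 1 new [(1,3)] -> total=1
Click 2 (0,0) count=0: revealed 10 new [(0,0) (0,1) (0,2) (1,0) (1,1) (1,2) (2,0) (2,1) (3,0) (3,1)] -> total=11
Click 3 (3,1) count=2: revealed 0 new [(none)] -> total=11
Click 4 (6,5) count=2: revealed 1 new [(6,5)] -> total=12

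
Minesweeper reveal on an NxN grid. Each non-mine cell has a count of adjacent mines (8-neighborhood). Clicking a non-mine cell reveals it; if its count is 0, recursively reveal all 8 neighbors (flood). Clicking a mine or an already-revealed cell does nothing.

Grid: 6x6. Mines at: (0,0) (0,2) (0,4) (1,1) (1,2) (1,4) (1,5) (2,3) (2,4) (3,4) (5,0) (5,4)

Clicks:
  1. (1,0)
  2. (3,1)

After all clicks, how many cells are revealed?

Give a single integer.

Answer: 15

Derivation:
Click 1 (1,0) count=2: revealed 1 new [(1,0)] -> total=1
Click 2 (3,1) count=0: revealed 14 new [(2,0) (2,1) (2,2) (3,0) (3,1) (3,2) (3,3) (4,0) (4,1) (4,2) (4,3) (5,1) (5,2) (5,3)] -> total=15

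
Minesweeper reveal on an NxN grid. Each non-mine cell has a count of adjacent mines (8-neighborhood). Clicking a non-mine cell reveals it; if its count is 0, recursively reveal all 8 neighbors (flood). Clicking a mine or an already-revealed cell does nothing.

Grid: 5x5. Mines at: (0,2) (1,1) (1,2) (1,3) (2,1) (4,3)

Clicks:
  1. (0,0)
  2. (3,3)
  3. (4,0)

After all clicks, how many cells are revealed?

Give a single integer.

Answer: 8

Derivation:
Click 1 (0,0) count=1: revealed 1 new [(0,0)] -> total=1
Click 2 (3,3) count=1: revealed 1 new [(3,3)] -> total=2
Click 3 (4,0) count=0: revealed 6 new [(3,0) (3,1) (3,2) (4,0) (4,1) (4,2)] -> total=8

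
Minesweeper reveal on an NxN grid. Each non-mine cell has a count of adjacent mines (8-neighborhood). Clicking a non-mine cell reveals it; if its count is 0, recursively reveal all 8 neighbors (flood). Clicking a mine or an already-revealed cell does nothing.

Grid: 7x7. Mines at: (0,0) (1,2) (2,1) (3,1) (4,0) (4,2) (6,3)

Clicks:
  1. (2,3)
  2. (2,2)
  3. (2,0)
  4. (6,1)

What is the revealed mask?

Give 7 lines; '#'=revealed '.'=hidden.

Click 1 (2,3) count=1: revealed 1 new [(2,3)] -> total=1
Click 2 (2,2) count=3: revealed 1 new [(2,2)] -> total=2
Click 3 (2,0) count=2: revealed 1 new [(2,0)] -> total=3
Click 4 (6,1) count=0: revealed 6 new [(5,0) (5,1) (5,2) (6,0) (6,1) (6,2)] -> total=9

Answer: .......
.......
#.##...
.......
.......
###....
###....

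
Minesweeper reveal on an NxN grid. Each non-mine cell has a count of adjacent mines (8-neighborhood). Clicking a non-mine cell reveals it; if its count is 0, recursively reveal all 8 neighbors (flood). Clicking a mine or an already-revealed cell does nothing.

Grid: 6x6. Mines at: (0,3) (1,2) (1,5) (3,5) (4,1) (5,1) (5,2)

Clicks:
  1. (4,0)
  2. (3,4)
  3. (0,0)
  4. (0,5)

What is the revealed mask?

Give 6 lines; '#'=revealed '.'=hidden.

Click 1 (4,0) count=2: revealed 1 new [(4,0)] -> total=1
Click 2 (3,4) count=1: revealed 1 new [(3,4)] -> total=2
Click 3 (0,0) count=0: revealed 8 new [(0,0) (0,1) (1,0) (1,1) (2,0) (2,1) (3,0) (3,1)] -> total=10
Click 4 (0,5) count=1: revealed 1 new [(0,5)] -> total=11

Answer: ##...#
##....
##....
##..#.
#.....
......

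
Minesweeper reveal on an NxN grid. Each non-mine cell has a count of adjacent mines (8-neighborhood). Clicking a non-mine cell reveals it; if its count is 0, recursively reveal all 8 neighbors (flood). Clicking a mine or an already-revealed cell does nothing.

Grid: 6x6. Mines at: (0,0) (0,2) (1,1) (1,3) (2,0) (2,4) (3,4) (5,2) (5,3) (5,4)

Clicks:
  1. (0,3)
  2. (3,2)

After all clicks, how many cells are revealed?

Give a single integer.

Click 1 (0,3) count=2: revealed 1 new [(0,3)] -> total=1
Click 2 (3,2) count=0: revealed 9 new [(2,1) (2,2) (2,3) (3,1) (3,2) (3,3) (4,1) (4,2) (4,3)] -> total=10

Answer: 10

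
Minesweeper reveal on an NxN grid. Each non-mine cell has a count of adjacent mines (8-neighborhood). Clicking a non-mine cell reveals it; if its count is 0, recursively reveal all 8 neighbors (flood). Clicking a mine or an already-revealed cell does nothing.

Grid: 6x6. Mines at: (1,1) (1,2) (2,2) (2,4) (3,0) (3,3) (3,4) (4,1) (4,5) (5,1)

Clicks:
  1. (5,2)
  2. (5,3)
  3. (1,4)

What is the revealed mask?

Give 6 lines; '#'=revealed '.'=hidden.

Click 1 (5,2) count=2: revealed 1 new [(5,2)] -> total=1
Click 2 (5,3) count=0: revealed 5 new [(4,2) (4,3) (4,4) (5,3) (5,4)] -> total=6
Click 3 (1,4) count=1: revealed 1 new [(1,4)] -> total=7

Answer: ......
....#.
......
......
..###.
..###.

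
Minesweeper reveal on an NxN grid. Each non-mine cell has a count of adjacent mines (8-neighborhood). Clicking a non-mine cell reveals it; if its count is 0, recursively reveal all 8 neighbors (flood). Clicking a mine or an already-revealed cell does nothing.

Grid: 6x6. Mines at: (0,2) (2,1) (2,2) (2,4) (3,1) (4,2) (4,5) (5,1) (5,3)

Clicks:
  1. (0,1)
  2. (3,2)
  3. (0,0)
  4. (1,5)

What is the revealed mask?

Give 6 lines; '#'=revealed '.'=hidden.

Click 1 (0,1) count=1: revealed 1 new [(0,1)] -> total=1
Click 2 (3,2) count=4: revealed 1 new [(3,2)] -> total=2
Click 3 (0,0) count=0: revealed 3 new [(0,0) (1,0) (1,1)] -> total=5
Click 4 (1,5) count=1: revealed 1 new [(1,5)] -> total=6

Answer: ##....
##...#
......
..#...
......
......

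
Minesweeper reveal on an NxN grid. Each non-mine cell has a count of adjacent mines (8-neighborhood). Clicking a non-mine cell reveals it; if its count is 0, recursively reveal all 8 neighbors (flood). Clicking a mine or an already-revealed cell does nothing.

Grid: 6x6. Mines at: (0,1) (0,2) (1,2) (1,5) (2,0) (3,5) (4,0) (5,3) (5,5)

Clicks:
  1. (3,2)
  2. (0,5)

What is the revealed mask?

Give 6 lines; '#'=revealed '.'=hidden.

Click 1 (3,2) count=0: revealed 12 new [(2,1) (2,2) (2,3) (2,4) (3,1) (3,2) (3,3) (3,4) (4,1) (4,2) (4,3) (4,4)] -> total=12
Click 2 (0,5) count=1: revealed 1 new [(0,5)] -> total=13

Answer: .....#
......
.####.
.####.
.####.
......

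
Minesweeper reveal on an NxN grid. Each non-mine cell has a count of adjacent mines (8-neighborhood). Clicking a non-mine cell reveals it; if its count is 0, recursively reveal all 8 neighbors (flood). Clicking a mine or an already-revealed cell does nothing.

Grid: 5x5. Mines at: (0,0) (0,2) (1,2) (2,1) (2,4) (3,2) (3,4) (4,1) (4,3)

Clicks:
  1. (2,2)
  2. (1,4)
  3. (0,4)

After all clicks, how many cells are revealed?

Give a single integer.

Answer: 5

Derivation:
Click 1 (2,2) count=3: revealed 1 new [(2,2)] -> total=1
Click 2 (1,4) count=1: revealed 1 new [(1,4)] -> total=2
Click 3 (0,4) count=0: revealed 3 new [(0,3) (0,4) (1,3)] -> total=5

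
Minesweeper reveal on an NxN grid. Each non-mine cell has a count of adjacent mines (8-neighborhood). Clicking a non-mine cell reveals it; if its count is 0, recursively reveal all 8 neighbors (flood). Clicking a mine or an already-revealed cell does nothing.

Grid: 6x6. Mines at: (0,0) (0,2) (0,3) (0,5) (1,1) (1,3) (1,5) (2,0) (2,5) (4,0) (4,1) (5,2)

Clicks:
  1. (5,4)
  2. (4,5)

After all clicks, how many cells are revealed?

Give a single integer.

Click 1 (5,4) count=0: revealed 14 new [(2,2) (2,3) (2,4) (3,2) (3,3) (3,4) (3,5) (4,2) (4,3) (4,4) (4,5) (5,3) (5,4) (5,5)] -> total=14
Click 2 (4,5) count=0: revealed 0 new [(none)] -> total=14

Answer: 14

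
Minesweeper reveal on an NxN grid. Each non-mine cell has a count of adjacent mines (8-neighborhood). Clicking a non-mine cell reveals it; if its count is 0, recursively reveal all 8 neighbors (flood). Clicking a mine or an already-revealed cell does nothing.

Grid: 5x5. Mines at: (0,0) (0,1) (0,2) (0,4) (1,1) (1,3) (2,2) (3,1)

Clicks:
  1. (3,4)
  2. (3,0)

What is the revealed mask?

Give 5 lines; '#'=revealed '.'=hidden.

Answer: .....
.....
...##
#.###
..###

Derivation:
Click 1 (3,4) count=0: revealed 8 new [(2,3) (2,4) (3,2) (3,3) (3,4) (4,2) (4,3) (4,4)] -> total=8
Click 2 (3,0) count=1: revealed 1 new [(3,0)] -> total=9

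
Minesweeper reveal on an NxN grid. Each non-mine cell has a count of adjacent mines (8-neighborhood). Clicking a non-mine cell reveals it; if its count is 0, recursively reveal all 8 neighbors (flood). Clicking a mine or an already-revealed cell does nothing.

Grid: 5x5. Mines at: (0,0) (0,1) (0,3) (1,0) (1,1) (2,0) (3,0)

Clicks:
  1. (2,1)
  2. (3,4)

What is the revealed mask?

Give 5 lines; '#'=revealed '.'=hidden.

Click 1 (2,1) count=4: revealed 1 new [(2,1)] -> total=1
Click 2 (3,4) count=0: revealed 14 new [(1,2) (1,3) (1,4) (2,2) (2,3) (2,4) (3,1) (3,2) (3,3) (3,4) (4,1) (4,2) (4,3) (4,4)] -> total=15

Answer: .....
..###
.####
.####
.####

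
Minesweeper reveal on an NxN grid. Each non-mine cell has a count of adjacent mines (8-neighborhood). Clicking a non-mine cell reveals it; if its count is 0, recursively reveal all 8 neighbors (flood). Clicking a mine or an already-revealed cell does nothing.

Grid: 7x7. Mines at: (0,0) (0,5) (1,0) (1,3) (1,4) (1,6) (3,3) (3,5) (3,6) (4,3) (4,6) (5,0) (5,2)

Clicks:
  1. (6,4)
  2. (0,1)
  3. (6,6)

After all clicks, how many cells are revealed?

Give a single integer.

Answer: 9

Derivation:
Click 1 (6,4) count=0: revealed 8 new [(5,3) (5,4) (5,5) (5,6) (6,3) (6,4) (6,5) (6,6)] -> total=8
Click 2 (0,1) count=2: revealed 1 new [(0,1)] -> total=9
Click 3 (6,6) count=0: revealed 0 new [(none)] -> total=9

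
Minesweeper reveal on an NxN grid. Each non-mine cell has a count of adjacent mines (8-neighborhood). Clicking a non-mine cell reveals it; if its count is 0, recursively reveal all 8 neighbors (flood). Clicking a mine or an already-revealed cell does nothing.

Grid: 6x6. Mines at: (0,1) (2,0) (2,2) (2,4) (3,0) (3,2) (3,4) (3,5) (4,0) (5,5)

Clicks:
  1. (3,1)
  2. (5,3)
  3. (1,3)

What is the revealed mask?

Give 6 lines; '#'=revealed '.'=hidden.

Answer: ......
...#..
......
.#....
.####.
.####.

Derivation:
Click 1 (3,1) count=5: revealed 1 new [(3,1)] -> total=1
Click 2 (5,3) count=0: revealed 8 new [(4,1) (4,2) (4,3) (4,4) (5,1) (5,2) (5,3) (5,4)] -> total=9
Click 3 (1,3) count=2: revealed 1 new [(1,3)] -> total=10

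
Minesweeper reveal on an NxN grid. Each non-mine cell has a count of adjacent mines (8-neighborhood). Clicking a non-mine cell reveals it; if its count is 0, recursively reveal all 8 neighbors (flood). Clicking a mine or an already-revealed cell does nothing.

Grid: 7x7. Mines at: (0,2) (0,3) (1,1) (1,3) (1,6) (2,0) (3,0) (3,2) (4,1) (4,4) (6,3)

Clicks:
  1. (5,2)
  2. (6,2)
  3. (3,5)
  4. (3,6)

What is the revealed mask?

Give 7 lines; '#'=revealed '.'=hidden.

Click 1 (5,2) count=2: revealed 1 new [(5,2)] -> total=1
Click 2 (6,2) count=1: revealed 1 new [(6,2)] -> total=2
Click 3 (3,5) count=1: revealed 1 new [(3,5)] -> total=3
Click 4 (3,6) count=0: revealed 11 new [(2,5) (2,6) (3,6) (4,5) (4,6) (5,4) (5,5) (5,6) (6,4) (6,5) (6,6)] -> total=14

Answer: .......
.......
.....##
.....##
.....##
..#.###
..#.###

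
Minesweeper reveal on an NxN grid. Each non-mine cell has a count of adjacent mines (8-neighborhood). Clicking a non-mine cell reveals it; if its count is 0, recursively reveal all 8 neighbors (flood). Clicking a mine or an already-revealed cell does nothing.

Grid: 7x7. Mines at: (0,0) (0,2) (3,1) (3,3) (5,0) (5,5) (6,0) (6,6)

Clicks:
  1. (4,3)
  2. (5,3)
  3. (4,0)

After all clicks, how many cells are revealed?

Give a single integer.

Click 1 (4,3) count=1: revealed 1 new [(4,3)] -> total=1
Click 2 (5,3) count=0: revealed 11 new [(4,1) (4,2) (4,4) (5,1) (5,2) (5,3) (5,4) (6,1) (6,2) (6,3) (6,4)] -> total=12
Click 3 (4,0) count=2: revealed 1 new [(4,0)] -> total=13

Answer: 13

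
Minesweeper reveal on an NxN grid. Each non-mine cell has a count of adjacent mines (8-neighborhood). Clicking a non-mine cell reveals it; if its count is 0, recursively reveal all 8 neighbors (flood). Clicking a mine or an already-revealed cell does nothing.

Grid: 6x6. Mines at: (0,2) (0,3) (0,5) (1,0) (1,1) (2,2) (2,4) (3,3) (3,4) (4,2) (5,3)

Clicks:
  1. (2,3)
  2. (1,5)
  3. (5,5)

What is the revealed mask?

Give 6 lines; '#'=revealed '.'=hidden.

Click 1 (2,3) count=4: revealed 1 new [(2,3)] -> total=1
Click 2 (1,5) count=2: revealed 1 new [(1,5)] -> total=2
Click 3 (5,5) count=0: revealed 4 new [(4,4) (4,5) (5,4) (5,5)] -> total=6

Answer: ......
.....#
...#..
......
....##
....##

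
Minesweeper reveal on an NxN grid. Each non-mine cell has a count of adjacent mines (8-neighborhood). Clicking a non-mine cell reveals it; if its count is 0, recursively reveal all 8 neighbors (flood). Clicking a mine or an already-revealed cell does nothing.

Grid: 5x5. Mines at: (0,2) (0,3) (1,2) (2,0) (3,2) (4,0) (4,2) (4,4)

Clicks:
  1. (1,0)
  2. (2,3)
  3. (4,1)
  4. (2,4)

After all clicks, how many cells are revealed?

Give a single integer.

Answer: 8

Derivation:
Click 1 (1,0) count=1: revealed 1 new [(1,0)] -> total=1
Click 2 (2,3) count=2: revealed 1 new [(2,3)] -> total=2
Click 3 (4,1) count=3: revealed 1 new [(4,1)] -> total=3
Click 4 (2,4) count=0: revealed 5 new [(1,3) (1,4) (2,4) (3,3) (3,4)] -> total=8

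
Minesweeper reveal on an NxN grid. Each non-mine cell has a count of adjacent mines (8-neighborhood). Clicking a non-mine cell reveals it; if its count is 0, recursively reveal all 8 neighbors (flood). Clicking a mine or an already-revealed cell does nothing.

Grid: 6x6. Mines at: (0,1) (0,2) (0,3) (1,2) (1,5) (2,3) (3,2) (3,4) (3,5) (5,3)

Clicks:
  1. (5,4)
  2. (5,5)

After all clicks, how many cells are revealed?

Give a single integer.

Answer: 4

Derivation:
Click 1 (5,4) count=1: revealed 1 new [(5,4)] -> total=1
Click 2 (5,5) count=0: revealed 3 new [(4,4) (4,5) (5,5)] -> total=4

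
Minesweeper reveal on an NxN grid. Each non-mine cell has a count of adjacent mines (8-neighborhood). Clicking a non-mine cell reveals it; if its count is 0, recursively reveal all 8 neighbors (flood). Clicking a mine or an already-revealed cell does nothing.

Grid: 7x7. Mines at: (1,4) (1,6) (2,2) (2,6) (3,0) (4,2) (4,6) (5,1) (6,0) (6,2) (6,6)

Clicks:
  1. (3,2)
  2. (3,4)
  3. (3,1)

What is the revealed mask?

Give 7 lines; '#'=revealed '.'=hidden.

Answer: .......
.......
...###.
.#####.
...###.
...###.
...###.

Derivation:
Click 1 (3,2) count=2: revealed 1 new [(3,2)] -> total=1
Click 2 (3,4) count=0: revealed 15 new [(2,3) (2,4) (2,5) (3,3) (3,4) (3,5) (4,3) (4,4) (4,5) (5,3) (5,4) (5,5) (6,3) (6,4) (6,5)] -> total=16
Click 3 (3,1) count=3: revealed 1 new [(3,1)] -> total=17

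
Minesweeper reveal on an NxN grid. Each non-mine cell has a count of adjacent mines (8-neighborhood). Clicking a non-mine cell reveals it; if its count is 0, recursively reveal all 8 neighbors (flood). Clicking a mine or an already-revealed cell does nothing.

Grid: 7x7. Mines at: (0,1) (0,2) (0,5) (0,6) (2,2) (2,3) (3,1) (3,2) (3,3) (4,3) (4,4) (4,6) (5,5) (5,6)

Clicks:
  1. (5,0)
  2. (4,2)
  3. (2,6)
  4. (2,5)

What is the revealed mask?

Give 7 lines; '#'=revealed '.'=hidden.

Click 1 (5,0) count=0: revealed 13 new [(4,0) (4,1) (4,2) (5,0) (5,1) (5,2) (5,3) (5,4) (6,0) (6,1) (6,2) (6,3) (6,4)] -> total=13
Click 2 (4,2) count=4: revealed 0 new [(none)] -> total=13
Click 3 (2,6) count=0: revealed 9 new [(1,4) (1,5) (1,6) (2,4) (2,5) (2,6) (3,4) (3,5) (3,6)] -> total=22
Click 4 (2,5) count=0: revealed 0 new [(none)] -> total=22

Answer: .......
....###
....###
....###
###....
#####..
#####..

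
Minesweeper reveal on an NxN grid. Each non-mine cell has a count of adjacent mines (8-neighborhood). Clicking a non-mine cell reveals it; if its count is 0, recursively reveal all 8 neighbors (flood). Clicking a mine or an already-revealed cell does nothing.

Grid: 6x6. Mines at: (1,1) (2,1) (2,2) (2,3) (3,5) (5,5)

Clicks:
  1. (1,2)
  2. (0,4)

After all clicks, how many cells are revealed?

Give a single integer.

Answer: 10

Derivation:
Click 1 (1,2) count=4: revealed 1 new [(1,2)] -> total=1
Click 2 (0,4) count=0: revealed 9 new [(0,2) (0,3) (0,4) (0,5) (1,3) (1,4) (1,5) (2,4) (2,5)] -> total=10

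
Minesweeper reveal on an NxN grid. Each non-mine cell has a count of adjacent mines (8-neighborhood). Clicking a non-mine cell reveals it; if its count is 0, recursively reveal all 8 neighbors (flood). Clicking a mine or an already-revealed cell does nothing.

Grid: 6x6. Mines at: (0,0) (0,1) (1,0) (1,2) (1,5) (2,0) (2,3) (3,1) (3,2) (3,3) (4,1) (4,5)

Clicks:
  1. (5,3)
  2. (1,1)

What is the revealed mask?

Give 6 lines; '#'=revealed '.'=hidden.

Click 1 (5,3) count=0: revealed 6 new [(4,2) (4,3) (4,4) (5,2) (5,3) (5,4)] -> total=6
Click 2 (1,1) count=5: revealed 1 new [(1,1)] -> total=7

Answer: ......
.#....
......
......
..###.
..###.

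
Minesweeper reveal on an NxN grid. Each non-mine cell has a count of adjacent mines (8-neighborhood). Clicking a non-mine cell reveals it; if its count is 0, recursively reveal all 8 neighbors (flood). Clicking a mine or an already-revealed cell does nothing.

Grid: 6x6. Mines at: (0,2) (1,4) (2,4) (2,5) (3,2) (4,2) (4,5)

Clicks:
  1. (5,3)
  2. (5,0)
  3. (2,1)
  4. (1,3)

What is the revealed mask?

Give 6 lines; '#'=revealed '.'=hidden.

Answer: ##....
##.#..
##....
##....
##....
##.#..

Derivation:
Click 1 (5,3) count=1: revealed 1 new [(5,3)] -> total=1
Click 2 (5,0) count=0: revealed 12 new [(0,0) (0,1) (1,0) (1,1) (2,0) (2,1) (3,0) (3,1) (4,0) (4,1) (5,0) (5,1)] -> total=13
Click 3 (2,1) count=1: revealed 0 new [(none)] -> total=13
Click 4 (1,3) count=3: revealed 1 new [(1,3)] -> total=14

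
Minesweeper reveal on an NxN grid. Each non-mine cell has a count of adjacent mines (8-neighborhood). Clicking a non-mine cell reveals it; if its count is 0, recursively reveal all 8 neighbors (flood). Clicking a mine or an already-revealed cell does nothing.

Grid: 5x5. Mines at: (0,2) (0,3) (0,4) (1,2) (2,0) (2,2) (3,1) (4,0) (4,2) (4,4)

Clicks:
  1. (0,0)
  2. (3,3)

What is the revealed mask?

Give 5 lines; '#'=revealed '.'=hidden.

Click 1 (0,0) count=0: revealed 4 new [(0,0) (0,1) (1,0) (1,1)] -> total=4
Click 2 (3,3) count=3: revealed 1 new [(3,3)] -> total=5

Answer: ##...
##...
.....
...#.
.....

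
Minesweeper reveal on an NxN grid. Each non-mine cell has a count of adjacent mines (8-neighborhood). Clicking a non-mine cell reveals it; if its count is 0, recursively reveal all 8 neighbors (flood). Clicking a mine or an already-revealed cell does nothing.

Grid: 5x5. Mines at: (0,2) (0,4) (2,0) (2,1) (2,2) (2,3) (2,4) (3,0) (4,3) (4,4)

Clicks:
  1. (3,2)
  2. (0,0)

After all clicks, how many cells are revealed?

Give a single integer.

Answer: 5

Derivation:
Click 1 (3,2) count=4: revealed 1 new [(3,2)] -> total=1
Click 2 (0,0) count=0: revealed 4 new [(0,0) (0,1) (1,0) (1,1)] -> total=5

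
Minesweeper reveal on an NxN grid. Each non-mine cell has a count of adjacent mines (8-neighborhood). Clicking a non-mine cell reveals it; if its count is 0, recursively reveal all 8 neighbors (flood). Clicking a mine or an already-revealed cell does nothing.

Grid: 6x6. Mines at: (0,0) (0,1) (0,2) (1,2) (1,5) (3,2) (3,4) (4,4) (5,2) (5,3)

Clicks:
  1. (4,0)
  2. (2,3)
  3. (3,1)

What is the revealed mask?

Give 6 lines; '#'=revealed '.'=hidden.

Click 1 (4,0) count=0: revealed 10 new [(1,0) (1,1) (2,0) (2,1) (3,0) (3,1) (4,0) (4,1) (5,0) (5,1)] -> total=10
Click 2 (2,3) count=3: revealed 1 new [(2,3)] -> total=11
Click 3 (3,1) count=1: revealed 0 new [(none)] -> total=11

Answer: ......
##....
##.#..
##....
##....
##....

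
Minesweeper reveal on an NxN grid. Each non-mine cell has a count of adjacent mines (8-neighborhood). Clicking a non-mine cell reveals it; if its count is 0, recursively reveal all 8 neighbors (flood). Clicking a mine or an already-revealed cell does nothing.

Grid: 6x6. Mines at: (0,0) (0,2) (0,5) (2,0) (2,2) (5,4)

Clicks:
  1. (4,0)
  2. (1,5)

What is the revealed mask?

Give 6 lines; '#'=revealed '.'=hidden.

Click 1 (4,0) count=0: revealed 12 new [(3,0) (3,1) (3,2) (3,3) (4,0) (4,1) (4,2) (4,3) (5,0) (5,1) (5,2) (5,3)] -> total=12
Click 2 (1,5) count=1: revealed 1 new [(1,5)] -> total=13

Answer: ......
.....#
......
####..
####..
####..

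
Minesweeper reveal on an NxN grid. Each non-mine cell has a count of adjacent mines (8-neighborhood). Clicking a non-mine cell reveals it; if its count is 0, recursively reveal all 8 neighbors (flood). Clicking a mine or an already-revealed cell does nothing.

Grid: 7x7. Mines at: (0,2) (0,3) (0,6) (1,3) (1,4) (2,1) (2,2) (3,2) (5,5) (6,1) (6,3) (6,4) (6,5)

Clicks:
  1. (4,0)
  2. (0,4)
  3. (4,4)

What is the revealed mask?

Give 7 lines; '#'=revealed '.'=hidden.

Click 1 (4,0) count=0: revealed 6 new [(3,0) (3,1) (4,0) (4,1) (5,0) (5,1)] -> total=6
Click 2 (0,4) count=3: revealed 1 new [(0,4)] -> total=7
Click 3 (4,4) count=1: revealed 1 new [(4,4)] -> total=8

Answer: ....#..
.......
.......
##.....
##..#..
##.....
.......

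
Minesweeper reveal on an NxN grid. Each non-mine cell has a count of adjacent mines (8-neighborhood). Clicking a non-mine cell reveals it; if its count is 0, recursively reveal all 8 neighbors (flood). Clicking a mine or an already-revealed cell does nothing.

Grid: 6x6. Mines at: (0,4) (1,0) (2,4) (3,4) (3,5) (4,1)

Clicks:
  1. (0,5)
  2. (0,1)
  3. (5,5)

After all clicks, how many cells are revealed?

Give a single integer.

Click 1 (0,5) count=1: revealed 1 new [(0,5)] -> total=1
Click 2 (0,1) count=1: revealed 1 new [(0,1)] -> total=2
Click 3 (5,5) count=0: revealed 8 new [(4,2) (4,3) (4,4) (4,5) (5,2) (5,3) (5,4) (5,5)] -> total=10

Answer: 10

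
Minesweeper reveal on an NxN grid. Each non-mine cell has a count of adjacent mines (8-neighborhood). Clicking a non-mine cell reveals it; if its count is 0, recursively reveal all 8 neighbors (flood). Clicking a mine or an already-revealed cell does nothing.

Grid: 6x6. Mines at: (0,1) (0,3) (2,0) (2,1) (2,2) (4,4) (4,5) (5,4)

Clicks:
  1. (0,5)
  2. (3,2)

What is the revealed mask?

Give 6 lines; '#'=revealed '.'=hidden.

Answer: ....##
...###
...###
..####
......
......

Derivation:
Click 1 (0,5) count=0: revealed 11 new [(0,4) (0,5) (1,3) (1,4) (1,5) (2,3) (2,4) (2,5) (3,3) (3,4) (3,5)] -> total=11
Click 2 (3,2) count=2: revealed 1 new [(3,2)] -> total=12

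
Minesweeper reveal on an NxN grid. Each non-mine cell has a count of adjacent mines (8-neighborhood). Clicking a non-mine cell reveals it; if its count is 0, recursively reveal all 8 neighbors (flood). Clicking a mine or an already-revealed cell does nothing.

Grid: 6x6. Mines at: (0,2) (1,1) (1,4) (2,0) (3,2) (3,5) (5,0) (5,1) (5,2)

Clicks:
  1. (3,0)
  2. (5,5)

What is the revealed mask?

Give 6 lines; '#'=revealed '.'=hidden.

Click 1 (3,0) count=1: revealed 1 new [(3,0)] -> total=1
Click 2 (5,5) count=0: revealed 6 new [(4,3) (4,4) (4,5) (5,3) (5,4) (5,5)] -> total=7

Answer: ......
......
......
#.....
...###
...###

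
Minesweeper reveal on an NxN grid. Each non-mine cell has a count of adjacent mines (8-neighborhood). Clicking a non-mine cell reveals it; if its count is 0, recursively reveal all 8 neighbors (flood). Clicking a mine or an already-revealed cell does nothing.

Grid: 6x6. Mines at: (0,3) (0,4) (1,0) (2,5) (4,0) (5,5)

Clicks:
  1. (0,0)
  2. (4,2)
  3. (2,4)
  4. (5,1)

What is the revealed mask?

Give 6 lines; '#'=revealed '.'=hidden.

Answer: #.....
.####.
.####.
.####.
.####.
.####.

Derivation:
Click 1 (0,0) count=1: revealed 1 new [(0,0)] -> total=1
Click 2 (4,2) count=0: revealed 20 new [(1,1) (1,2) (1,3) (1,4) (2,1) (2,2) (2,3) (2,4) (3,1) (3,2) (3,3) (3,4) (4,1) (4,2) (4,3) (4,4) (5,1) (5,2) (5,3) (5,4)] -> total=21
Click 3 (2,4) count=1: revealed 0 new [(none)] -> total=21
Click 4 (5,1) count=1: revealed 0 new [(none)] -> total=21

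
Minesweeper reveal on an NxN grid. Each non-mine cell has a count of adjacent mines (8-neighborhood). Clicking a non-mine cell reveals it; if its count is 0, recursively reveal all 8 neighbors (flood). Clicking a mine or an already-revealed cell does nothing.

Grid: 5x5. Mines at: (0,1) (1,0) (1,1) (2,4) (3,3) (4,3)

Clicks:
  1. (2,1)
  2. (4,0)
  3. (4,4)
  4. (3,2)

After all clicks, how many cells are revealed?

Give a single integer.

Click 1 (2,1) count=2: revealed 1 new [(2,1)] -> total=1
Click 2 (4,0) count=0: revealed 8 new [(2,0) (2,2) (3,0) (3,1) (3,2) (4,0) (4,1) (4,2)] -> total=9
Click 3 (4,4) count=2: revealed 1 new [(4,4)] -> total=10
Click 4 (3,2) count=2: revealed 0 new [(none)] -> total=10

Answer: 10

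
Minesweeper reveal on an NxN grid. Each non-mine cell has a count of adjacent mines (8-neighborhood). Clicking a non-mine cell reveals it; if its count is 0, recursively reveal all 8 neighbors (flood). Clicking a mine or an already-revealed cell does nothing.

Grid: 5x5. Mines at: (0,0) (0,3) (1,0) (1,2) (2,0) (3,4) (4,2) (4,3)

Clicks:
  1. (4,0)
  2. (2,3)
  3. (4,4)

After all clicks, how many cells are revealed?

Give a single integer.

Click 1 (4,0) count=0: revealed 4 new [(3,0) (3,1) (4,0) (4,1)] -> total=4
Click 2 (2,3) count=2: revealed 1 new [(2,3)] -> total=5
Click 3 (4,4) count=2: revealed 1 new [(4,4)] -> total=6

Answer: 6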